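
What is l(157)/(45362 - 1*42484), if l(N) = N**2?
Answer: 24649/2878 ≈ 8.5646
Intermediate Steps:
l(157)/(45362 - 1*42484) = 157**2/(45362 - 1*42484) = 24649/(45362 - 42484) = 24649/2878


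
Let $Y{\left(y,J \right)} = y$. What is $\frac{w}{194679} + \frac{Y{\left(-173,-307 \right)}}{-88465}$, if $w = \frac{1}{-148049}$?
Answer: $\frac{4986211321418}{2549740996389015} \approx 0.0019556$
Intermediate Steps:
$w = - \frac{1}{148049} \approx -6.7545 \cdot 10^{-6}$
$\frac{w}{194679} + \frac{Y{\left(-173,-307 \right)}}{-88465} = - \frac{1}{148049 \cdot 194679} - \frac{173}{-88465} = \left(- \frac{1}{148049}\right) \frac{1}{194679} - - \frac{173}{88465} = - \frac{1}{28822031271} + \frac{173}{88465} = \frac{4986211321418}{2549740996389015}$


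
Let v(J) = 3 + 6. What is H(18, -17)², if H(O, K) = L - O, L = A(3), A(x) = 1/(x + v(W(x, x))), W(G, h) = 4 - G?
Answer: 46225/144 ≈ 321.01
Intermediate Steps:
v(J) = 9
A(x) = 1/(9 + x) (A(x) = 1/(x + 9) = 1/(9 + x))
L = 1/12 (L = 1/(9 + 3) = 1/12 ≈ 0.083333)
H(O, K) = 1/12 - O
H(18, -17)² = (1/12 - 1*18)² = (1/12 - 18)² = (-215/12)² = 46225/144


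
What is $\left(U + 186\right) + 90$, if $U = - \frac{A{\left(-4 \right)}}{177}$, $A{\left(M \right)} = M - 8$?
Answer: $\frac{16288}{59} \approx 276.07$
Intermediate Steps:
$A{\left(M \right)} = -8 + M$
$U = \frac{4}{59}$ ($U = - \frac{-8 - 4}{177} = - \frac{-12}{177} = \left(-1\right) \left(- \frac{4}{59}\right) = \frac{4}{59} \approx 0.067797$)
$\left(U + 186\right) + 90 = \left(\frac{4}{59} + 186\right) + 90 = \frac{10978}{59} + 90 = \frac{16288}{59}$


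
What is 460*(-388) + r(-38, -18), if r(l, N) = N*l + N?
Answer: -177814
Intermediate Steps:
r(l, N) = N + N*l
460*(-388) + r(-38, -18) = 460*(-388) - 18*(1 - 38) = -178480 - 18*(-37) = -178480 + 666 = -177814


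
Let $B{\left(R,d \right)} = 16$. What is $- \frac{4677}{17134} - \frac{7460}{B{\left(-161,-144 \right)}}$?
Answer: $- \frac{15986809}{34268} \approx -466.52$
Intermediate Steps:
$- \frac{4677}{17134} - \frac{7460}{B{\left(-161,-144 \right)}} = - \frac{4677}{17134} - \frac{7460}{16} = \left(-4677\right) \frac{1}{17134} - \frac{1865}{4} = - \frac{4677}{17134} - \frac{1865}{4} = - \frac{15986809}{34268}$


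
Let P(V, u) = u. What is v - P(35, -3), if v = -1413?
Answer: -1410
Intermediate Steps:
v - P(35, -3) = -1413 - 1*(-3) = -1413 + 3 = -1410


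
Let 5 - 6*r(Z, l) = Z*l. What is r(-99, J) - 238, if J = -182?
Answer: -19441/6 ≈ -3240.2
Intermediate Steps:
r(Z, l) = ⅚ - Z*l/6
r(-99, J) - 238 = (⅚ - ⅙*(-99)*(-182)) - 238 = (⅚ - 3003) - 238 = -18013/6 - 238 = -19441/6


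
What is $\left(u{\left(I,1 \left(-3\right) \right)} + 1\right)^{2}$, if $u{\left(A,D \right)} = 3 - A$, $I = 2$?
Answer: $4$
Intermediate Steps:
$\left(u{\left(I,1 \left(-3\right) \right)} + 1\right)^{2} = \left(\left(3 - 2\right) + 1\right)^{2} = \left(1 + 1\right)^{2} = 2^{2} = 4$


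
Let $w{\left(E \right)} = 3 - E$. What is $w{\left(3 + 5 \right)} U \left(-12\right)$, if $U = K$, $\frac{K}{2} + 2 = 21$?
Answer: $2280$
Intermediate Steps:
$K = 38$ ($K = -4 + 2 \cdot 21 = -4 + 42 = 38$)
$U = 38$
$w{\left(3 + 5 \right)} U \left(-12\right) = \left(3 - \left(3 + 5\right)\right) 38 \left(-12\right) = \left(3 - 8\right) 38 \left(-12\right) = \left(-5\right) 38 \left(-12\right) = \left(-190\right) \left(-12\right) = 2280$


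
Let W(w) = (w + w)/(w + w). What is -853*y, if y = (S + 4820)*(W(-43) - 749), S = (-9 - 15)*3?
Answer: 3029432912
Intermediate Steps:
W(w) = 1 (W(w) = (2*w)/((2*w)) = (2*w)*(1/(2*w)) = 1)
S = -72 (S = -24*3 = -72)
y = -3551504 (y = (-72 + 4820)*(1 - 749) = 4748*(-748) = -3551504)
-853*y = -853*(-3551504) = 3029432912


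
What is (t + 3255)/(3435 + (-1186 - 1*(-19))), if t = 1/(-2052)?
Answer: 6679259/4653936 ≈ 1.4352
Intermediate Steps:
t = -1/2052 ≈ -0.00048733
(t + 3255)/(3435 + (-1186 - 1*(-19))) = (-1/2052 + 3255)/(3435 + (-1186 - 1*(-19))) = 6679259/(2052*(3435 + (-1186 + 19))) = 6679259/(2052*(3435 - 1167)) = (6679259/2052)/2268 = (6679259/2052)*(1/2268) = 6679259/4653936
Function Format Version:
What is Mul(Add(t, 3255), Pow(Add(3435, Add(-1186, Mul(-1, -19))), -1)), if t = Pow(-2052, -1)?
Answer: Rational(6679259, 4653936) ≈ 1.4352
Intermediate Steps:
t = Rational(-1, 2052) ≈ -0.00048733
Mul(Add(t, 3255), Pow(Add(3435, Add(-1186, Mul(-1, -19))), -1)) = Mul(Add(Rational(-1, 2052), 3255), Pow(Add(3435, Add(-1186, Mul(-1, -19))), -1)) = Mul(Rational(6679259, 2052), Pow(Add(3435, Add(-1186, 19)), -1)) = Mul(Rational(6679259, 2052), Pow(Add(3435, -1167), -1)) = Mul(Rational(6679259, 2052), Pow(2268, -1)) = Mul(Rational(6679259, 2052), Rational(1, 2268)) = Rational(6679259, 4653936)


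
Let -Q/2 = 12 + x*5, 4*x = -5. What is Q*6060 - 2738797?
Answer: -2808487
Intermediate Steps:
x = -5/4 (x = (¼)*(-5) = -5/4 ≈ -1.2500)
Q = -23/2 (Q = -2*(12 - 5/4*5) = -2*(12 - 25/4) = -2*23/4 = -23/2 ≈ -11.500)
Q*6060 - 2738797 = -23/2*6060 - 2738797 = -69690 - 2738797 = -2808487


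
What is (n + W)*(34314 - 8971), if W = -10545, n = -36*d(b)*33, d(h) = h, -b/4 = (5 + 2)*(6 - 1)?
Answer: 3947805825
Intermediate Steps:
b = -140 (b = -4*(5 + 2)*(6 - 1) = -28*5 = -4*35 = -140)
n = 166320 (n = -36*(-140)*33 = 5040*33 = 166320)
(n + W)*(34314 - 8971) = (166320 - 10545)*(34314 - 8971) = 155775*25343 = 3947805825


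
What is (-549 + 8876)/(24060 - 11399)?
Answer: 757/1151 ≈ 0.65769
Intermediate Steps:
(-549 + 8876)/(24060 - 11399) = 8327/12661 = 8327*(1/12661) = 757/1151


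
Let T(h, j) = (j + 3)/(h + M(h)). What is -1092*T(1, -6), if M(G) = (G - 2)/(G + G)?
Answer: 6552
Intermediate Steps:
M(G) = (-2 + G)/(2*G) (M(G) = (-2 + G)/((2*G)) = (-2 + G)*(1/(2*G)) = (-2 + G)/(2*G))
T(h, j) = (3 + j)/(h + (-2 + h)/(2*h)) (T(h, j) = (j + 3)/(h + (-2 + h)/(2*h)) = (3 + j)/(h + (-2 + h)/(2*h)))
-1092*T(1, -6) = -2184*(3 - 6)/(-2 + 1 + 2*1**2) = -2184*(-3)/(-2 + 1 + 2*1) = -2184*(-3)/(-2 + 1 + 2) = -2184*(-3)/1 = -2184*(-3) = -1092*(-6) = 6552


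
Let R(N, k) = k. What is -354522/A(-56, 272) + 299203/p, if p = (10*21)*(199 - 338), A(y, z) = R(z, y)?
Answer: 368990779/58380 ≈ 6320.5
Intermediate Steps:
A(y, z) = y
p = -29190 (p = 210*(-139) = -29190)
-354522/A(-56, 272) + 299203/p = -354522/(-56) + 299203/(-29190) = -354522*(-1/56) + 299203*(-1/29190) = 25323/4 - 299203/29190 = 368990779/58380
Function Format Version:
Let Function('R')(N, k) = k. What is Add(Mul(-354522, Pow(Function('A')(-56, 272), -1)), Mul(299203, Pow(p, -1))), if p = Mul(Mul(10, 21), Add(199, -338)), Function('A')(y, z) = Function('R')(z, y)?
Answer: Rational(368990779, 58380) ≈ 6320.5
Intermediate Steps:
Function('A')(y, z) = y
p = -29190 (p = Mul(210, -139) = -29190)
Add(Mul(-354522, Pow(Function('A')(-56, 272), -1)), Mul(299203, Pow(p, -1))) = Add(Mul(-354522, Pow(-56, -1)), Mul(299203, Pow(-29190, -1))) = Add(Mul(-354522, Rational(-1, 56)), Mul(299203, Rational(-1, 29190))) = Add(Rational(25323, 4), Rational(-299203, 29190)) = Rational(368990779, 58380)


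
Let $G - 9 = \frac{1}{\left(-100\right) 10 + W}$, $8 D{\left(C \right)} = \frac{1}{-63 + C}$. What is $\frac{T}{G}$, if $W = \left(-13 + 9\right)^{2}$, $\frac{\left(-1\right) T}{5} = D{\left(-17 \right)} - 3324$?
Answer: $\frac{261665403}{141680} \approx 1846.9$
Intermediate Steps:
$D{\left(C \right)} = \frac{1}{8 \left(-63 + C\right)}$
$T = \frac{2127361}{128}$ ($T = - 5 \left(\frac{1}{8 \left(-63 - 17\right)} - 3324\right) = - 5 \left(\frac{1}{8 \left(-80\right)} - 3324\right) = - 5 \left(\frac{1}{8} \left(- \frac{1}{80}\right) - 3324\right) = - 5 \left(- \frac{1}{640} - 3324\right) = \left(-5\right) \left(- \frac{2127361}{640}\right) = \frac{2127361}{128} \approx 16620.0$)
$W = 16$ ($W = \left(-4\right)^{2} = 16$)
$G = \frac{8855}{984}$ ($G = 9 + \frac{1}{\left(-100\right) 10 + 16} = 9 + \frac{1}{-1000 + 16} = 9 + \frac{1}{-984} = 9 - \frac{1}{984} = \frac{8855}{984} \approx 8.999$)
$\frac{T}{G} = \frac{2127361}{128 \cdot \frac{8855}{984}} = \frac{2127361}{128} \cdot \frac{984}{8855} = \frac{261665403}{141680}$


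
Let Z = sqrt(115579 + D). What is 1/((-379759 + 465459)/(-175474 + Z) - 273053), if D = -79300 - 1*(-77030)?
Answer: -8407593064915251/2295722615365920376703 + 85700*sqrt(113309)/2295722615365920376703 ≈ -3.6623e-6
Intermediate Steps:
D = -2270 (D = -79300 + 77030 = -2270)
Z = sqrt(113309) (Z = sqrt(115579 - 2270) = sqrt(113309) ≈ 336.61)
1/((-379759 + 465459)/(-175474 + Z) - 273053) = 1/((-379759 + 465459)/(-175474 + sqrt(113309)) - 273053) = 1/(85700/(-175474 + sqrt(113309)) - 273053) = 1/(-273053 + 85700/(-175474 + sqrt(113309)))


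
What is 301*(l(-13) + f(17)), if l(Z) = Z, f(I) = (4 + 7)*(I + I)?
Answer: 108661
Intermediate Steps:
f(I) = 22*I (f(I) = 11*(2*I) = 22*I)
301*(l(-13) + f(17)) = 301*(-13 + 22*17) = 301*(-13 + 374) = 301*361 = 108661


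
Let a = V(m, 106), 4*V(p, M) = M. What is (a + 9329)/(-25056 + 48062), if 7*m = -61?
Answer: 18711/46012 ≈ 0.40665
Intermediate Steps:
m = -61/7 (m = (1/7)*(-61) = -61/7 ≈ -8.7143)
V(p, M) = M/4
a = 53/2 (a = (1/4)*106 = 53/2 ≈ 26.500)
(a + 9329)/(-25056 + 48062) = (53/2 + 9329)/(-25056 + 48062) = (18711/2)/23006 = (18711/2)*(1/23006) = 18711/46012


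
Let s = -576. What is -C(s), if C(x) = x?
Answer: 576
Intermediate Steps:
-C(s) = -1*(-576) = 576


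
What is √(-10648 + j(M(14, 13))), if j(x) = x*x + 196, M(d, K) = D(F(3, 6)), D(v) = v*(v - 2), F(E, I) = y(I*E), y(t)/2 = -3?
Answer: 2*I*√2037 ≈ 90.266*I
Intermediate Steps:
y(t) = -6 (y(t) = 2*(-3) = -6)
F(E, I) = -6
D(v) = v*(-2 + v)
M(d, K) = 48 (M(d, K) = -6*(-2 - 6) = -6*(-8) = 48)
j(x) = 196 + x² (j(x) = x² + 196 = 196 + x²)
√(-10648 + j(M(14, 13))) = √(-10648 + (196 + 48²)) = √(-10648 + (196 + 2304)) = √(-10648 + 2500) = √(-8148) = 2*I*√2037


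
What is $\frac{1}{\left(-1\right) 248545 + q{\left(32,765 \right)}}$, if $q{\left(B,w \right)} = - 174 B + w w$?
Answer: $\frac{1}{331112} \approx 3.0201 \cdot 10^{-6}$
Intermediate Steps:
$q{\left(B,w \right)} = w^{2} - 174 B$ ($q{\left(B,w \right)} = - 174 B + w^{2} = w^{2} - 174 B$)
$\frac{1}{\left(-1\right) 248545 + q{\left(32,765 \right)}} = \frac{1}{\left(-1\right) 248545 + \left(765^{2} - 5568\right)} = \frac{1}{-248545 + \left(585225 - 5568\right)} = \frac{1}{-248545 + 579657} = \frac{1}{331112}$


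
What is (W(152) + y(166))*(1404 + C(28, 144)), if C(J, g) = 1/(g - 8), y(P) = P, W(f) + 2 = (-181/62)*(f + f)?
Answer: -1070628615/1054 ≈ -1.0158e+6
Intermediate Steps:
W(f) = -2 - 181*f/31 (W(f) = -2 + (-181/62)*(f + f) = -2 + (-181*1/62)*(2*f) = -2 - 181*f/31)
C(J, g) = 1/(-8 + g)
(W(152) + y(166))*(1404 + C(28, 144)) = ((-2 - 181/31*152) + 166)*(1404 + 1/(-8 + 144)) = ((-2 - 27512/31) + 166)*(1404 + 1/136) = (-27574/31 + 166)*(1404 + 1/136) = -22428/31*190945/136 = -1070628615/1054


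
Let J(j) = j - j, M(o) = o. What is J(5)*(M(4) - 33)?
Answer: 0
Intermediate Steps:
J(j) = 0
J(5)*(M(4) - 33) = 0*(4 - 33) = 0*(-29) = 0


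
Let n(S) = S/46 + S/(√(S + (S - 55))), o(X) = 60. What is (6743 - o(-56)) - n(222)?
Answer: 153598/23 - 222*√389/389 ≈ 6666.9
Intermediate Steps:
n(S) = S/46 + S/√(-55 + 2*S) (n(S) = S*(1/46) + S/(√(S + (-55 + S))) = S/46 + S/(√(-55 + 2*S)) = S/46 + S/√(-55 + 2*S))
(6743 - o(-56)) - n(222) = (6743 - 1*60) - ((1/46)*222 + 222/√(-55 + 2*222)) = (6743 - 60) - (111/23 + 222/√(-55 + 444)) = 6683 - (111/23 + 222/√389) = 6683 - (111/23 + 222*(√389/389)) = 6683 - (111/23 + 222*√389/389) = 6683 + (-111/23 - 222*√389/389) = 153598/23 - 222*√389/389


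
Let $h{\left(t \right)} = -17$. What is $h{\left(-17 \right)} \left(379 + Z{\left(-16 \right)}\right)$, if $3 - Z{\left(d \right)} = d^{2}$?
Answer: $-2142$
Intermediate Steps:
$Z{\left(d \right)} = 3 - d^{2}$
$h{\left(-17 \right)} \left(379 + Z{\left(-16 \right)}\right) = - 17 \left(379 + \left(3 - \left(-16\right)^{2}\right)\right) = - 17 \left(379 + \left(3 - 256\right)\right) = - 17 \left(379 - 253\right) = \left(-17\right) 126 = -2142$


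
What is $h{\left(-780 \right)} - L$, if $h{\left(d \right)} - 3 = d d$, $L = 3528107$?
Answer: $-2919704$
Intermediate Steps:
$h{\left(d \right)} = 3 + d^{2}$ ($h{\left(d \right)} = 3 + d d = 3 + d^{2}$)
$h{\left(-780 \right)} - L = \left(3 + \left(-780\right)^{2}\right) - 3528107 = \left(3 + 608400\right) - 3528107 = 608403 - 3528107 = -2919704$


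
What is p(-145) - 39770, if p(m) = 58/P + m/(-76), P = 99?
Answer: -299210717/7524 ≈ -39768.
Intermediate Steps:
p(m) = 58/99 - m/76 (p(m) = 58/99 + m/(-76) = 58*(1/99) + m*(-1/76) = 58/99 - m/76)
p(-145) - 39770 = (58/99 - 1/76*(-145)) - 39770 = (58/99 + 145/76) - 39770 = 18763/7524 - 39770 = -299210717/7524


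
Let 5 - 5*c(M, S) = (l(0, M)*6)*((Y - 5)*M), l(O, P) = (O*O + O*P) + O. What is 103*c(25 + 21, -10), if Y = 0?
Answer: 103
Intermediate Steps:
l(O, P) = O + O**2 + O*P (l(O, P) = (O**2 + O*P) + O = O + O**2 + O*P)
c(M, S) = 1 (c(M, S) = 1 - (0*(1 + 0 + M))*6*(0 - 5)*M/5 = 1 - (0*(1 + M))*6*(-5*M)/5 = 1 - 0*6*(-5*M)/5 = 1 - 0*(-5*M) = 1 - 1/5*0 = 1 + 0 = 1)
103*c(25 + 21, -10) = 103*1 = 103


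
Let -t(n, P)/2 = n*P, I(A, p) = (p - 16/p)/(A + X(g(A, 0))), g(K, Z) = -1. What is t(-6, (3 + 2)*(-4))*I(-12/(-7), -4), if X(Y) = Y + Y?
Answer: 0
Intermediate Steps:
X(Y) = 2*Y
I(A, p) = (p - 16/p)/(-2 + A) (I(A, p) = (p - 16/p)/(A + 2*(-1)) = (p - 16/p)/(A - 2) = (p - 16/p)/(-2 + A))
t(n, P) = -2*P*n (t(n, P) = -2*n*P = -2*P*n)
t(-6, (3 + 2)*(-4))*I(-12/(-7), -4) = (-2*(3 + 2)*(-4)*(-6))*((-16 + (-4)²)/((-4)*(-2 - 12/(-7)))) = (-2*5*(-4)*(-6))*(-(-16 + 16)/(4*(-2 - 12*(-⅐)))) = (-2*(-20)*(-6))*(-¼*0/(-2 + 12/7)) = -(-60)*0/(-2/7) = -(-60)*(-7)*0/2 = -240*0 = 0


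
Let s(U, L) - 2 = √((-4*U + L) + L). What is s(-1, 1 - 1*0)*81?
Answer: 162 + 81*√6 ≈ 360.41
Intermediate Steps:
s(U, L) = 2 + √(-4*U + 2*L) (s(U, L) = 2 + √((-4*U + L) + L) = 2 + √((L - 4*U) + L) = 2 + √(-4*U + 2*L))
s(-1, 1 - 1*0)*81 = (2 + √(-4*(-1) + 2*(1 - 1*0)))*81 = (2 + √(4 + 2*(1 + 0)))*81 = (2 + √(4 + 2*1))*81 = (2 + √(4 + 2))*81 = (2 + √6)*81 = 162 + 81*√6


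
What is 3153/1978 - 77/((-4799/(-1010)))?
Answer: -138697813/9492422 ≈ -14.611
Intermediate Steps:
3153/1978 - 77/((-4799/(-1010))) = 3153*(1/1978) - 77/((-4799*(-1/1010))) = 3153/1978 - 77/4799/1010 = 3153/1978 - 77*1010/4799 = 3153/1978 - 77770/4799 = -138697813/9492422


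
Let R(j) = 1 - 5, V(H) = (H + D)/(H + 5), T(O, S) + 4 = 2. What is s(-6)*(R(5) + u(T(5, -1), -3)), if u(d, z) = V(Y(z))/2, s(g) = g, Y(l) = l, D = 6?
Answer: 39/2 ≈ 19.500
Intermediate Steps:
T(O, S) = -2 (T(O, S) = -4 + 2 = -2)
V(H) = (6 + H)/(5 + H) (V(H) = (H + 6)/(H + 5) = (6 + H)/(5 + H))
u(d, z) = (6 + z)/(2*(5 + z)) (u(d, z) = ((6 + z)/(5 + z))/2 = ((6 + z)/(5 + z))*(1/2) = (6 + z)/(2*(5 + z)))
R(j) = -4
s(-6)*(R(5) + u(T(5, -1), -3)) = -6*(-4 + (6 - 3)/(2*(5 - 3))) = -6*(-4 + (1/2)*3/2) = -6*(-4 + (1/2)*(1/2)*3) = -6*(-4 + 3/4) = -6*(-13/4) = 39/2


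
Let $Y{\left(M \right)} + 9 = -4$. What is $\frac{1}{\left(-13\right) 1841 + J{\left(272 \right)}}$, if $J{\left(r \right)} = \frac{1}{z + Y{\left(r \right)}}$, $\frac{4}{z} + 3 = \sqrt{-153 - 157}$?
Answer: $\frac{- 4 \sqrt{310} + 4159 i}{2 \left(- 49768833 i + 47866 \sqrt{310}\right)} \approx -4.1783 \cdot 10^{-5} - 2.2671 \cdot 10^{-12} i$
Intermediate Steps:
$Y{\left(M \right)} = -13$ ($Y{\left(M \right)} = -9 - 4 = -13$)
$z = \frac{4}{-3 + i \sqrt{310}}$ ($z = \frac{4}{-3 + \sqrt{-153 - 157}} = \frac{4}{-3 + \sqrt{-310}} = \frac{4}{-3 + i \sqrt{310}} \approx -0.037618 - 0.22078 i$)
$J{\left(r \right)} = \frac{1}{- \frac{4159}{319} - \frac{4 i \sqrt{310}}{319}}$ ($J{\left(r \right)} = \frac{1}{\left(- \frac{12}{319} - \frac{4 i \sqrt{310}}{319}\right) - 13} = \frac{1}{- \frac{4159}{319} - \frac{4 i \sqrt{310}}{319}}$)
$\frac{1}{\left(-13\right) 1841 + J{\left(272 \right)}} = \frac{1}{\left(-13\right) 1841 - \left(\frac{4159}{54239} - \frac{4 i \sqrt{310}}{54239}\right)} = \frac{1}{-23933 - \left(\frac{4159}{54239} - \frac{4 i \sqrt{310}}{54239}\right)} = \frac{1}{- \frac{1298106146}{54239} + \frac{4 i \sqrt{310}}{54239}}$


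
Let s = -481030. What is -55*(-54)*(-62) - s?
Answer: 296890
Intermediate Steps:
-55*(-54)*(-62) - s = -55*(-54)*(-62) - 1*(-481030) = 2970*(-62) + 481030 = -184140 + 481030 = 296890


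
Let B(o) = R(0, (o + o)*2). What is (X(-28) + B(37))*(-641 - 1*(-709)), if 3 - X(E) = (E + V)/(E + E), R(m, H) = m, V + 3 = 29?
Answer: 1411/7 ≈ 201.57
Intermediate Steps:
V = 26 (V = -3 + 29 = 26)
X(E) = 3 - (26 + E)/(2*E) (X(E) = 3 - (E + 26)/(E + E) = 3 - (26 + E)/(2*E))
B(o) = 0
(X(-28) + B(37))*(-641 - 1*(-709)) = ((5/2 - 13/(-28)) + 0)*(-641 - 1*(-709)) = ((5/2 - 13*(-1/28)) + 0)*(-641 + 709) = ((5/2 + 13/28) + 0)*68 = (83/28 + 0)*68 = (83/28)*68 = 1411/7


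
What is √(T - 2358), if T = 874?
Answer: 2*I*√371 ≈ 38.523*I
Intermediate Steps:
√(T - 2358) = √(874 - 2358) = √(-1484) = 2*I*√371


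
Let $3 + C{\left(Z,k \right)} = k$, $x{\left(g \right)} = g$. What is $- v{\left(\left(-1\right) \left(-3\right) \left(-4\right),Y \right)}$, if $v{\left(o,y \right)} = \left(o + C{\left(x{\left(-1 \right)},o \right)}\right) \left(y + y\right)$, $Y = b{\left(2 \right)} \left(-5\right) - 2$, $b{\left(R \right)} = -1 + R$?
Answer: $-378$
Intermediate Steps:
$C{\left(Z,k \right)} = -3 + k$
$Y = -7$ ($Y = \left(-1 + 2\right) \left(-5\right) - 2 = 1 \left(-5\right) - 2 = -5 - 2 = -7$)
$v{\left(o,y \right)} = 2 y \left(-3 + 2 o\right)$ ($v{\left(o,y \right)} = \left(o + \left(-3 + o\right)\right) \left(y + y\right) = \left(-3 + 2 o\right) 2 y = 2 y \left(-3 + 2 o\right)$)
$- v{\left(\left(-1\right) \left(-3\right) \left(-4\right),Y \right)} = - 2 \left(-7\right) \left(-3 + 2 \left(-1\right) \left(-3\right) \left(-4\right)\right) = - 2 \left(-7\right) \left(-3 + 2 \cdot 3 \left(-4\right)\right) = - 2 \left(-7\right) \left(-3 + 2 \left(-12\right)\right) = - 2 \left(-7\right) \left(-3 - 24\right) = - 2 \left(-7\right) \left(-27\right) = \left(-1\right) 378 = -378$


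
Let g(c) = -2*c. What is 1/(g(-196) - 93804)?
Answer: -1/93412 ≈ -1.0705e-5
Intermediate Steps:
1/(g(-196) - 93804) = 1/(-2*(-196) - 93804) = 1/(392 - 93804) = 1/(-93412) = -1/93412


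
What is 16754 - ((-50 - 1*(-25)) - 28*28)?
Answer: 17563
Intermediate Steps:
16754 - ((-50 - 1*(-25)) - 28*28) = 16754 - ((-50 + 25) - 784) = 16754 - (-25 - 784) = 16754 - 1*(-809) = 16754 + 809 = 17563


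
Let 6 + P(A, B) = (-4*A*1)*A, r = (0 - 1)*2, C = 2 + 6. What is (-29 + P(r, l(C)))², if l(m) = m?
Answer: 2601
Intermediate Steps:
C = 8
r = -2 (r = -1*2 = -2)
P(A, B) = -6 - 4*A² (P(A, B) = -6 + (-4*A*1)*A = -6 + (-4*A)*A = -6 - 4*A²)
(-29 + P(r, l(C)))² = (-29 + (-6 - 4*(-2)²))² = (-29 + (-6 - 4*4))² = (-29 + (-6 - 16))² = (-29 - 22)² = (-51)² = 2601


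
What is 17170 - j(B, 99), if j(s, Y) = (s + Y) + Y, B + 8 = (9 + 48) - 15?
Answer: 16938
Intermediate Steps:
B = 34 (B = -8 + ((9 + 48) - 15) = -8 + (57 - 15) = -8 + 42 = 34)
j(s, Y) = s + 2*Y (j(s, Y) = (Y + s) + Y = s + 2*Y)
17170 - j(B, 99) = 17170 - (34 + 2*99) = 17170 - (34 + 198) = 17170 - 1*232 = 17170 - 232 = 16938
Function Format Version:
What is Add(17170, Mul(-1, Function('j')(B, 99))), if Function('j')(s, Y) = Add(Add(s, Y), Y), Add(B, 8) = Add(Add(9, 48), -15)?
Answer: 16938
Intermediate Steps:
B = 34 (B = Add(-8, Add(Add(9, 48), -15)) = Add(-8, Add(57, -15)) = Add(-8, 42) = 34)
Function('j')(s, Y) = Add(s, Mul(2, Y)) (Function('j')(s, Y) = Add(Add(Y, s), Y) = Add(s, Mul(2, Y)))
Add(17170, Mul(-1, Function('j')(B, 99))) = Add(17170, Mul(-1, Add(34, Mul(2, 99)))) = Add(17170, Mul(-1, Add(34, 198))) = Add(17170, Mul(-1, 232)) = Add(17170, -232) = 16938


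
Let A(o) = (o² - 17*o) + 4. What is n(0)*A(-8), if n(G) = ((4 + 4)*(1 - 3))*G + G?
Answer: 0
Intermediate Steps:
n(G) = -15*G (n(G) = (8*(-2))*G + G = -16*G + G = -15*G)
A(o) = 4 + o² - 17*o
n(0)*A(-8) = (-15*0)*(4 + (-8)² - 17*(-8)) = 0*(4 + 64 + 136) = 0*204 = 0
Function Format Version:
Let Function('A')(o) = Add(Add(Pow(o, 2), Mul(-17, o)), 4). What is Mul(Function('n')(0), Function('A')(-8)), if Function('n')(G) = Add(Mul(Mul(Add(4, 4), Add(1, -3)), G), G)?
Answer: 0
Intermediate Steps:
Function('n')(G) = Mul(-15, G) (Function('n')(G) = Add(Mul(Mul(8, -2), G), G) = Add(Mul(-16, G), G) = Mul(-15, G))
Function('A')(o) = Add(4, Pow(o, 2), Mul(-17, o))
Mul(Function('n')(0), Function('A')(-8)) = Mul(Mul(-15, 0), Add(4, Pow(-8, 2), Mul(-17, -8))) = Mul(0, Add(4, 64, 136)) = Mul(0, 204) = 0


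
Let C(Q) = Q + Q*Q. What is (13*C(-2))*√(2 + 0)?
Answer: 26*√2 ≈ 36.770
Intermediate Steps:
C(Q) = Q + Q²
(13*C(-2))*√(2 + 0) = (13*(-2*(1 - 2)))*√(2 + 0) = (13*(-2*(-1)))*√2 = (13*2)*√2 = 26*√2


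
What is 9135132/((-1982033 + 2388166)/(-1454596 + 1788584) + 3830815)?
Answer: 1017008155472/426482215451 ≈ 2.3846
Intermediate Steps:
9135132/((-1982033 + 2388166)/(-1454596 + 1788584) + 3830815) = 9135132/(406133/333988 + 3830815) = 9135132/(1279446646353/333988) = 9135132*(333988/1279446646353) = 1017008155472/426482215451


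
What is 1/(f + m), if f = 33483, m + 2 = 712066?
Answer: 1/745547 ≈ 1.3413e-6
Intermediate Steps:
m = 712064 (m = -2 + 712066 = 712064)
1/(f + m) = 1/(33483 + 712064) = 1/745547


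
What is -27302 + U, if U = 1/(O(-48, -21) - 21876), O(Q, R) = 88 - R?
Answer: -594282635/21767 ≈ -27302.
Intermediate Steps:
U = -1/21767 (U = 1/((88 - 1*(-21)) - 21876) = 1/((88 + 21) - 21876) = 1/(109 - 21876) = 1/(-21767) = -1/21767 ≈ -4.5941e-5)
-27302 + U = -27302 - 1/21767 = -594282635/21767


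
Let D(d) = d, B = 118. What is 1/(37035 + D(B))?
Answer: 1/37153 ≈ 2.6916e-5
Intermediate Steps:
1/(37035 + D(B)) = 1/(37035 + 118) = 1/37153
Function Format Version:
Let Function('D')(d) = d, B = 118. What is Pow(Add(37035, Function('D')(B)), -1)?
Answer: Rational(1, 37153) ≈ 2.6916e-5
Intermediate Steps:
Pow(Add(37035, Function('D')(B)), -1) = Pow(Add(37035, 118), -1) = Pow(37153, -1) = Rational(1, 37153)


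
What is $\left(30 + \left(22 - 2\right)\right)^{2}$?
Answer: $2500$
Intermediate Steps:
$\left(30 + \left(22 - 2\right)\right)^{2} = \left(30 + 20\right)^{2} = 50^{2} = 2500$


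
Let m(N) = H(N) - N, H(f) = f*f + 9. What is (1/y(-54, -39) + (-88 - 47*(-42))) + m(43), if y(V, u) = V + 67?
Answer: 48114/13 ≈ 3701.1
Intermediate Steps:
H(f) = 9 + f² (H(f) = f² + 9 = 9 + f²)
y(V, u) = 67 + V
m(N) = 9 + N² - N (m(N) = (9 + N²) - N = 9 + N² - N)
(1/y(-54, -39) + (-88 - 47*(-42))) + m(43) = (1/(67 - 54) + (-88 - 47*(-42))) + (9 + 43² - 1*43) = (1/13 + (-88 + 1974)) + (9 + 1849 - 43) = (1/13 + 1886) + 1815 = 24519/13 + 1815 = 48114/13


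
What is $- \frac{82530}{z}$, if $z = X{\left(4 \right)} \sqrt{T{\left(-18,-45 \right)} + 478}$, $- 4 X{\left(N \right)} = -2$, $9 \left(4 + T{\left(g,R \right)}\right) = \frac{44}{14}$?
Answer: $- \frac{247590 \sqrt{52297}}{7471} \approx -7578.7$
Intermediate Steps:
$T{\left(g,R \right)} = - \frac{230}{63}$ ($T{\left(g,R \right)} = -4 + \frac{44 \cdot \frac{1}{14}}{9} = -4 + \frac{1}{9} \cdot \frac{22}{7} = -4 + \frac{22}{63} = - \frac{230}{63}$)
$X{\left(N \right)} = \frac{1}{2}$ ($X{\left(N \right)} = \left(- \frac{1}{4}\right) \left(-2\right) = \frac{1}{2}$)
$z = \frac{\sqrt{52297}}{21}$ ($z = \frac{\sqrt{- \frac{230}{63} + 478}}{2} = \frac{\sqrt{\frac{29884}{63}}}{2} = \frac{\frac{2}{21} \sqrt{52297}}{2} = \frac{\sqrt{52297}}{21} \approx 10.89$)
$- \frac{82530}{z} = - \frac{82530}{\frac{1}{21} \sqrt{52297}} = - 82530 \frac{3 \sqrt{52297}}{7471} = - \frac{247590 \sqrt{52297}}{7471}$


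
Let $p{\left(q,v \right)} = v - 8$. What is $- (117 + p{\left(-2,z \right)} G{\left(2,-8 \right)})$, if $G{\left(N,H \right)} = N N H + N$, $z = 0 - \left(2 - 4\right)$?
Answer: $-297$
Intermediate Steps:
$z = 2$ ($z = 0 - -2 = 0 + 2 = 2$)
$p{\left(q,v \right)} = -8 + v$
$G{\left(N,H \right)} = N + H N^{2}$ ($G{\left(N,H \right)} = N^{2} H + N = H N^{2} + N = N + H N^{2}$)
$- (117 + p{\left(-2,z \right)} G{\left(2,-8 \right)}) = - (117 + \left(-8 + 2\right) 2 \left(1 - 16\right)) = - (117 - 6 \cdot 2 \left(1 - 16\right)) = - (117 - 6 \cdot 2 \left(-15\right)) = - (117 - -180) = - (117 + 180) = \left(-1\right) 297 = -297$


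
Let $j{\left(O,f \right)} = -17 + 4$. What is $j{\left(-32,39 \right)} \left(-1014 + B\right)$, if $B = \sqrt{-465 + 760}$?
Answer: $13182 - 13 \sqrt{295} \approx 12959.0$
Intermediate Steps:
$j{\left(O,f \right)} = -13$
$B = \sqrt{295} \approx 17.176$
$j{\left(-32,39 \right)} \left(-1014 + B\right) = - 13 \left(-1014 + \sqrt{295}\right) = 13182 - 13 \sqrt{295}$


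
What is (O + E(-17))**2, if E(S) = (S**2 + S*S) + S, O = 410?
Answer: 942841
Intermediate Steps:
E(S) = S + 2*S**2 (E(S) = (S**2 + S**2) + S = 2*S**2 + S = S + 2*S**2)
(O + E(-17))**2 = (410 - 17*(1 + 2*(-17)))**2 = (410 - 17*(1 - 34))**2 = (410 - 17*(-33))**2 = (410 + 561)**2 = 971**2 = 942841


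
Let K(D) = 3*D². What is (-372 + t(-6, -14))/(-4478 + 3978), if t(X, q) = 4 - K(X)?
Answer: 119/125 ≈ 0.95200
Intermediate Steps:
t(X, q) = 4 - 3*X²
(-372 + t(-6, -14))/(-4478 + 3978) = (-372 + (4 - 3*(-6)²))/(-4478 + 3978) = (-372 + (4 - 3*36))/(-500) = (-372 + (4 - 108))*(-1/500) = (-372 - 104)*(-1/500) = -476*(-1/500) = 119/125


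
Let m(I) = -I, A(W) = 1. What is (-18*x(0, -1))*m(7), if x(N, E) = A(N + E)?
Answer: 126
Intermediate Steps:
x(N, E) = 1
(-18*x(0, -1))*m(7) = (-18*1)*(-1*7) = -18*(-7) = 126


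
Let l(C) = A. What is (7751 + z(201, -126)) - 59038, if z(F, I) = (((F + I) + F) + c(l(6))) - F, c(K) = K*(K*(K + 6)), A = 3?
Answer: -51131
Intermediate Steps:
l(C) = 3
c(K) = K²*(6 + K) (c(K) = K*(K*(6 + K)) = K²*(6 + K))
z(F, I) = 81 + F + I (z(F, I) = (((F + I) + F) + 3²*(6 + 3)) - F = ((I + 2*F) + 9*9) - F = ((I + 2*F) + 81) - F = (81 + I + 2*F) - F = 81 + F + I)
(7751 + z(201, -126)) - 59038 = (7751 + (81 + 201 - 126)) - 59038 = (7751 + 156) - 59038 = 7907 - 59038 = -51131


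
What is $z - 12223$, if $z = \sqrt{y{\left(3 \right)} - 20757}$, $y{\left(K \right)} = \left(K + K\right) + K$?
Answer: $-12223 + 2 i \sqrt{5187} \approx -12223.0 + 144.04 i$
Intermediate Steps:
$y{\left(K \right)} = 3 K$ ($y{\left(K \right)} = 2 K + K = 3 K$)
$z = 2 i \sqrt{5187}$ ($z = \sqrt{3 \cdot 3 - 20757} = \sqrt{9 - 20757} = \sqrt{-20748} = 2 i \sqrt{5187} \approx 144.04 i$)
$z - 12223 = 2 i \sqrt{5187} - 12223 = -12223 + 2 i \sqrt{5187}$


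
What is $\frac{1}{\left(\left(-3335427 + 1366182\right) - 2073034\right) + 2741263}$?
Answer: $- \frac{1}{1301016} \approx -7.6863 \cdot 10^{-7}$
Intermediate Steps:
$\frac{1}{\left(\left(-3335427 + 1366182\right) - 2073034\right) + 2741263} = \frac{1}{\left(-1969245 - 2073034\right) + 2741263} = \frac{1}{-4042279 + 2741263} = \frac{1}{-1301016} = - \frac{1}{1301016}$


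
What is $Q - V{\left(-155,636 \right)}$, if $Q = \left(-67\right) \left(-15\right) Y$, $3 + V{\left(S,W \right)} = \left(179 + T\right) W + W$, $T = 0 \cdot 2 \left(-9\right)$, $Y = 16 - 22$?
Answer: $-120507$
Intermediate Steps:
$Y = -6$
$T = 0$ ($T = 0 \left(-9\right) = 0$)
$V{\left(S,W \right)} = -3 + 180 W$ ($V{\left(S,W \right)} = -3 + \left(\left(179 + 0\right) W + W\right) = -3 + \left(179 W + W\right) = -3 + 180 W$)
$Q = -6030$ ($Q = \left(-67\right) \left(-15\right) \left(-6\right) = 1005 \left(-6\right) = -6030$)
$Q - V{\left(-155,636 \right)} = -6030 - \left(-3 + 180 \cdot 636\right) = -6030 - \left(-3 + 114480\right) = -6030 - 114477 = -120507$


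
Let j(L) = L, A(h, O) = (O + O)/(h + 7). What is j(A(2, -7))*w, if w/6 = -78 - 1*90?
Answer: 1568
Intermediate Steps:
A(h, O) = 2*O/(7 + h) (A(h, O) = (2*O)/(7 + h) = 2*O/(7 + h))
w = -1008 (w = 6*(-78 - 1*90) = 6*(-78 - 90) = 6*(-168) = -1008)
j(A(2, -7))*w = (2*(-7)/(7 + 2))*(-1008) = (2*(-7)/9)*(-1008) = (2*(-7)*(1/9))*(-1008) = -14/9*(-1008) = 1568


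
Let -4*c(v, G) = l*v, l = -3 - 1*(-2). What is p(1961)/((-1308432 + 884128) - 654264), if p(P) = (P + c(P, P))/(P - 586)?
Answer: -1961/1186424800 ≈ -1.6529e-6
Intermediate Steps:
l = -1 (l = -3 + 2 = -1)
c(v, G) = v/4 (c(v, G) = -(-1)*v/4 = v/4)
p(P) = 5*P/(4*(-586 + P)) (p(P) = (P + P/4)/(P - 586) = (5*P/4)/(-586 + P) = 5*P/(4*(-586 + P)))
p(1961)/((-1308432 + 884128) - 654264) = ((5/4)*1961/(-586 + 1961))/((-1308432 + 884128) - 654264) = ((5/4)*1961/1375)/(-424304 - 654264) = ((5/4)*1961*(1/1375))/(-1078568) = (1961/1100)*(-1/1078568) = -1961/1186424800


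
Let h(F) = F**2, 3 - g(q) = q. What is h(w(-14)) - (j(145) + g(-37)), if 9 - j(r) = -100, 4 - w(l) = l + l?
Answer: 875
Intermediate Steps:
w(l) = 4 - 2*l (w(l) = 4 - (l + l) = 4 - 2*l)
g(q) = 3 - q
j(r) = 109 (j(r) = 9 - 1*(-100) = 9 + 100 = 109)
h(w(-14)) - (j(145) + g(-37)) = (4 - 2*(-14))**2 - (109 + (3 - 1*(-37))) = (4 + 28)**2 - (109 + (3 + 37)) = 32**2 - (109 + 40) = 1024 - 1*149 = 1024 - 149 = 875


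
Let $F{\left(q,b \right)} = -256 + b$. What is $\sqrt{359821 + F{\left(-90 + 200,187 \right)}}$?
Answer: $2 \sqrt{89938} \approx 599.79$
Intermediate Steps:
$\sqrt{359821 + F{\left(-90 + 200,187 \right)}} = \sqrt{359821 + \left(-256 + 187\right)} = \sqrt{359821 - 69} = \sqrt{359752} = 2 \sqrt{89938}$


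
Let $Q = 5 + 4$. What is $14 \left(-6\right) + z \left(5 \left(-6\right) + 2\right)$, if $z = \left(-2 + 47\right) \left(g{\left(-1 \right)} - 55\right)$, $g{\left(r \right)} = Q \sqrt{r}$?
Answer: $69216 - 11340 i \approx 69216.0 - 11340.0 i$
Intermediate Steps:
$Q = 9$
$g{\left(r \right)} = 9 \sqrt{r}$
$z = -2475 + 405 i$ ($z = \left(-2 + 47\right) \left(9 \sqrt{-1} - 55\right) = 45 \left(9 i - 55\right) = 45 \left(-55 + 9 i\right) = -2475 + 405 i \approx -2475.0 + 405.0 i$)
$14 \left(-6\right) + z \left(5 \left(-6\right) + 2\right) = 14 \left(-6\right) + \left(-2475 + 405 i\right) \left(5 \left(-6\right) + 2\right) = -84 + \left(-2475 + 405 i\right) \left(-30 + 2\right) = -84 + \left(-2475 + 405 i\right) \left(-28\right) = -84 + \left(69300 - 11340 i\right) = 69216 - 11340 i$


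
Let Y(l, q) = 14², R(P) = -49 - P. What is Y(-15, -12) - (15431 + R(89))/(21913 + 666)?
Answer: 4410191/22579 ≈ 195.32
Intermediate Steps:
Y(l, q) = 196
Y(-15, -12) - (15431 + R(89))/(21913 + 666) = 196 - (15431 + (-49 - 1*89))/(21913 + 666) = 196 - (15431 + (-49 - 89))/22579 = 196 - (15431 - 138)/22579 = 196 - 15293/22579 = 4410191/22579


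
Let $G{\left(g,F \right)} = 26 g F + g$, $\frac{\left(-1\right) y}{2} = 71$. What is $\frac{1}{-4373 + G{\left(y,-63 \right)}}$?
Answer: $\frac{1}{228081} \approx 4.3844 \cdot 10^{-6}$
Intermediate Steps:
$y = -142$ ($y = \left(-2\right) 71 = -142$)
$G{\left(g,F \right)} = g + 26 F g$ ($G{\left(g,F \right)} = 26 F g + g = g + 26 F g$)
$\frac{1}{-4373 + G{\left(y,-63 \right)}} = \frac{1}{-4373 - 142 \left(1 + 26 \left(-63\right)\right)} = \frac{1}{-4373 - 142 \left(1 - 1638\right)} = \frac{1}{-4373 - -232454} = \frac{1}{-4373 + 232454} = \frac{1}{228081}$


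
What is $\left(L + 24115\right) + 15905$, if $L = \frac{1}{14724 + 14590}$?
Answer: $\frac{1173146281}{29314} \approx 40020.0$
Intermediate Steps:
$L = \frac{1}{29314} \approx 3.4113 \cdot 10^{-5}$
$\left(L + 24115\right) + 15905 = \left(\frac{1}{29314} + 24115\right) + 15905 = \frac{706907111}{29314} + 15905 = \frac{1173146281}{29314}$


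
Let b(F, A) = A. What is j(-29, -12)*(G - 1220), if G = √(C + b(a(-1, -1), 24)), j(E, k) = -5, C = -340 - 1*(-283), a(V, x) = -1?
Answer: 6100 - 5*I*√33 ≈ 6100.0 - 28.723*I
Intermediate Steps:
C = -57 (C = -340 + 283 = -57)
G = I*√33 (G = √(-57 + 24) = √(-33) = I*√33 ≈ 5.7446*I)
j(-29, -12)*(G - 1220) = -5*(I*√33 - 1220) = -5*(-1220 + I*√33) = 6100 - 5*I*√33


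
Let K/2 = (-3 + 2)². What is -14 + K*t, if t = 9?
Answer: 4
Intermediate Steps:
K = 2 (K = 2*(-3 + 2)² = 2*(-1)² = 2*1 = 2)
-14 + K*t = -14 + 2*9 = -14 + 18 = 4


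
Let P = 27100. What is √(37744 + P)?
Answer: 2*√16211 ≈ 254.64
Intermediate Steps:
√(37744 + P) = √(37744 + 27100) = √64844 = 2*√16211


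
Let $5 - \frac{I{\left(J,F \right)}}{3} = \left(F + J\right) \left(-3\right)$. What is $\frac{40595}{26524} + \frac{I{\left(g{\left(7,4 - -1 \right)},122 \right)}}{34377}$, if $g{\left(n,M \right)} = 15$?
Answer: $\frac{476212089}{303938516} \approx 1.5668$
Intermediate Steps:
$I{\left(J,F \right)} = 15 + 9 F + 9 J$ ($I{\left(J,F \right)} = 15 - 3 \left(F + J\right) \left(-3\right) = 15 - 3 \left(- 3 F - 3 J\right) = 15 + \left(9 F + 9 J\right) = 15 + 9 F + 9 J$)
$\frac{40595}{26524} + \frac{I{\left(g{\left(7,4 - -1 \right)},122 \right)}}{34377} = \frac{40595}{26524} + \frac{15 + 9 \cdot 122 + 9 \cdot 15}{34377} = 40595 \cdot \frac{1}{26524} + \left(15 + 1098 + 135\right) \frac{1}{34377} = \frac{40595}{26524} + 1248 \cdot \frac{1}{34377} = \frac{40595}{26524} + \frac{416}{11459} = \frac{476212089}{303938516}$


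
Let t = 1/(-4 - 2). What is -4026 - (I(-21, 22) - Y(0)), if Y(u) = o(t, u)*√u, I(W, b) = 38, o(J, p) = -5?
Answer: -4064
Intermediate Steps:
t = -⅙ (t = 1/(-6) = -⅙ ≈ -0.16667)
Y(u) = -5*√u
-4026 - (I(-21, 22) - Y(0)) = -4026 - (38 - (-5)*√0) = -4026 - (38 - (-5)*0) = -4026 - (38 - 1*0) = -4026 - (38 + 0) = -4026 - 1*38 = -4026 - 38 = -4064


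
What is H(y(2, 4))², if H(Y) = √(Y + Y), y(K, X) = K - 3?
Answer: -2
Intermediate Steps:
y(K, X) = -3 + K
H(Y) = √2*√Y (H(Y) = √(2*Y) = √2*√Y)
H(y(2, 4))² = (√2*√(-3 + 2))² = (√2*√(-1))² = (√2*I)² = (I*√2)² = -2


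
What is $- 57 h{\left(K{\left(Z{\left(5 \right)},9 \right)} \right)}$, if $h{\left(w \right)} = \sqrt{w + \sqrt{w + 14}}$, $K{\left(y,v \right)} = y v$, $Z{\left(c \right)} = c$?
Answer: $- 57 \sqrt{45 + \sqrt{59}} \approx -413.72$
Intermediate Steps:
$K{\left(y,v \right)} = v y$
$h{\left(w \right)} = \sqrt{w + \sqrt{14 + w}}$
$- 57 h{\left(K{\left(Z{\left(5 \right)},9 \right)} \right)} = - 57 \sqrt{9 \cdot 5 + \sqrt{14 + 9 \cdot 5}} = - 57 \sqrt{45 + \sqrt{14 + 45}} = - 57 \sqrt{45 + \sqrt{59}}$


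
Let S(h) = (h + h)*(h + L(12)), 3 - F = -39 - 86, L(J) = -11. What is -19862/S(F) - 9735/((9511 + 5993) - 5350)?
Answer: -123315367/76033152 ≈ -1.6219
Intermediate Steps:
F = 128 (F = 3 - (-39 - 86) = 3 - 1*(-125) = 3 + 125 = 128)
S(h) = 2*h*(-11 + h) (S(h) = (h + h)*(h - 11) = (2*h)*(-11 + h) = 2*h*(-11 + h))
-19862/S(F) - 9735/((9511 + 5993) - 5350) = -19862*1/(256*(-11 + 128)) - 9735/((9511 + 5993) - 5350) = -19862/(2*128*117) - 9735/(15504 - 5350) = -19862/29952 - 9735/10154 = -19862*1/29952 - 9735*1/10154 = -9931/14976 - 9735/10154 = -123315367/76033152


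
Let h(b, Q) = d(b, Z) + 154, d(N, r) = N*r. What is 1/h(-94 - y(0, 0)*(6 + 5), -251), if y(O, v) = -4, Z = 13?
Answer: -1/496 ≈ -0.0020161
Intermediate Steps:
h(b, Q) = 154 + 13*b (h(b, Q) = b*13 + 154 = 13*b + 154 = 154 + 13*b)
1/h(-94 - y(0, 0)*(6 + 5), -251) = 1/(154 + 13*(-94 - (-4)*(6 + 5))) = 1/(154 + 13*(-94 - (-4)*11)) = 1/(154 + 13*(-94 - 1*(-44))) = 1/(154 + 13*(-94 + 44)) = 1/(154 + 13*(-50)) = 1/(154 - 650) = 1/(-496) = -1/496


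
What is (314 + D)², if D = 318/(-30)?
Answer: 2301289/25 ≈ 92052.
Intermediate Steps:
D = -53/5 (D = 318*(-1/30) = -53/5 ≈ -10.600)
(314 + D)² = (314 - 53/5)² = (1517/5)² = 2301289/25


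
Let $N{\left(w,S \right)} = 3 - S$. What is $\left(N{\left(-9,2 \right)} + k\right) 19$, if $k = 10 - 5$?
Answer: $114$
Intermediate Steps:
$k = 5$
$\left(N{\left(-9,2 \right)} + k\right) 19 = \left(\left(3 - 2\right) + 5\right) 19 = \left(1 + 5\right) 19 = 6 \cdot 19 = 114$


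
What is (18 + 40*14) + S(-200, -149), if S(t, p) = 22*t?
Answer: -3822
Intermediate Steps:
(18 + 40*14) + S(-200, -149) = (18 + 40*14) + 22*(-200) = (18 + 560) - 4400 = 578 - 4400 = -3822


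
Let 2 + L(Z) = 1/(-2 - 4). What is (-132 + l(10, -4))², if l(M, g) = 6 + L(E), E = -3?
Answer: 591361/36 ≈ 16427.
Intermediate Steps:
L(Z) = -13/6 (L(Z) = -2 + 1/(-2 - 4) = -2 + 1/(-6) = -2 - ⅙ = -13/6)
l(M, g) = 23/6 (l(M, g) = 6 - 13/6 = 23/6)
(-132 + l(10, -4))² = (-132 + 23/6)² = (-769/6)² = 591361/36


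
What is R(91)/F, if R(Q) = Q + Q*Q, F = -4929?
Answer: -8372/4929 ≈ -1.6985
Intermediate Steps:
R(Q) = Q + Q²
R(91)/F = (91*(1 + 91))/(-4929) = (91*92)*(-1/4929) = 8372*(-1/4929) = -8372/4929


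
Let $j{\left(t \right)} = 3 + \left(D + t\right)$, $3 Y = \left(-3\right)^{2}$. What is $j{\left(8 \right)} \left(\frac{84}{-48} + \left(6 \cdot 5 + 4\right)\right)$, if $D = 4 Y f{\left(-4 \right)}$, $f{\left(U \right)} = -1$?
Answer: $- \frac{129}{4} \approx -32.25$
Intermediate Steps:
$Y = 3$ ($Y = \frac{\left(-3\right)^{2}}{3} = \frac{1}{3} \cdot 9 = 3$)
$D = -12$ ($D = 4 \cdot 3 \left(-1\right) = 12 \left(-1\right) = -12$)
$j{\left(t \right)} = -9 + t$ ($j{\left(t \right)} = 3 + \left(-12 + t\right) = -9 + t$)
$j{\left(8 \right)} \left(\frac{84}{-48} + \left(6 \cdot 5 + 4\right)\right) = \left(-9 + 8\right) \left(\frac{84}{-48} + \left(6 \cdot 5 + 4\right)\right) = - (84 \left(- \frac{1}{48}\right) + \left(30 + 4\right)) = - (- \frac{7}{4} + 34) = \left(-1\right) \frac{129}{4} = - \frac{129}{4}$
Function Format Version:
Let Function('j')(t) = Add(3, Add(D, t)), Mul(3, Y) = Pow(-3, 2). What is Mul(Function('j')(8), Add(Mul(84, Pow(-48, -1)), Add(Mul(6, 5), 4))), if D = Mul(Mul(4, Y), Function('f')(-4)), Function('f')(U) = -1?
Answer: Rational(-129, 4) ≈ -32.250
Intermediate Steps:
Y = 3 (Y = Mul(Rational(1, 3), Pow(-3, 2)) = Mul(Rational(1, 3), 9) = 3)
D = -12 (D = Mul(Mul(4, 3), -1) = Mul(12, -1) = -12)
Function('j')(t) = Add(-9, t) (Function('j')(t) = Add(3, Add(-12, t)) = Add(-9, t))
Mul(Function('j')(8), Add(Mul(84, Pow(-48, -1)), Add(Mul(6, 5), 4))) = Mul(Add(-9, 8), Add(Mul(84, Pow(-48, -1)), Add(Mul(6, 5), 4))) = Mul(-1, Add(Mul(84, Rational(-1, 48)), Add(30, 4))) = Mul(-1, Add(Rational(-7, 4), 34)) = Mul(-1, Rational(129, 4)) = Rational(-129, 4)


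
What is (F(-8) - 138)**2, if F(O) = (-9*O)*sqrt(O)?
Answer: -22428 - 39744*I*sqrt(2) ≈ -22428.0 - 56207.0*I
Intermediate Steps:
F(O) = -9*O**(3/2)
(F(-8) - 138)**2 = (-(-144)*I*sqrt(2) - 138)**2 = (144*I*sqrt(2) - 138)**2 = (-138 + 144*I*sqrt(2))**2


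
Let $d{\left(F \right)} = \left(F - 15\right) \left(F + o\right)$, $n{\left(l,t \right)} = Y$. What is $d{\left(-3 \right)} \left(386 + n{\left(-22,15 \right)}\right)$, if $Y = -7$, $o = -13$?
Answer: $109152$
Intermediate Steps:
$n{\left(l,t \right)} = -7$
$d{\left(F \right)} = \left(-15 + F\right) \left(-13 + F\right)$ ($d{\left(F \right)} = \left(F - 15\right) \left(F - 13\right) = \left(F - 15\right) \left(-13 + F\right) = \left(-15 + F\right) \left(-13 + F\right)$)
$d{\left(-3 \right)} \left(386 + n{\left(-22,15 \right)}\right) = \left(195 + \left(-3\right)^{2} - -84\right) \left(386 - 7\right) = \left(195 + 9 + 84\right) 379 = 288 \cdot 379 = 109152$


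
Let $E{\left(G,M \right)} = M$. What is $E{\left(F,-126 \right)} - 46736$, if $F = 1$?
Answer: $-46862$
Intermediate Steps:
$E{\left(F,-126 \right)} - 46736 = -126 - 46736 = -46862$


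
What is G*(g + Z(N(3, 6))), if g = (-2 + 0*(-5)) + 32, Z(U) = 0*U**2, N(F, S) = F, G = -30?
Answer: -900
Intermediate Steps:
Z(U) = 0
g = 30 (g = (-2 + 0) + 32 = -2 + 32 = 30)
G*(g + Z(N(3, 6))) = -30*(30 + 0) = -30*30 = -900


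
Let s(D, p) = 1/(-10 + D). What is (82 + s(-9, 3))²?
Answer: 2424249/361 ≈ 6715.4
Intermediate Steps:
(82 + s(-9, 3))² = (82 + 1/(-10 - 9))² = (82 + 1/(-19))² = (82 - 1/19)² = (1557/19)² = 2424249/361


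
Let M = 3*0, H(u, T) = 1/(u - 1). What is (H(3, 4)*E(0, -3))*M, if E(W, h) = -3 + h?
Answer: 0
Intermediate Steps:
H(u, T) = 1/(-1 + u)
M = 0
(H(3, 4)*E(0, -3))*M = ((-3 - 3)/(-1 + 3))*0 = (-6/2)*0 = ((½)*(-6))*0 = -3*0 = 0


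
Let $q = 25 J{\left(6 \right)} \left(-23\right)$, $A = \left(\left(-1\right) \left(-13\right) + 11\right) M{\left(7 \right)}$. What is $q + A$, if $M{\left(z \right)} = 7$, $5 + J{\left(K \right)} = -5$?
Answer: $5918$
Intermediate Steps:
$J{\left(K \right)} = -10$ ($J{\left(K \right)} = -5 - 5 = -10$)
$A = 168$ ($A = \left(\left(-1\right) \left(-13\right) + 11\right) 7 = \left(13 + 11\right) 7 = 24 \cdot 7 = 168$)
$q = 5750$ ($q = 25 \left(-10\right) \left(-23\right) = \left(-250\right) \left(-23\right) = 5750$)
$q + A = 5750 + 168 = 5918$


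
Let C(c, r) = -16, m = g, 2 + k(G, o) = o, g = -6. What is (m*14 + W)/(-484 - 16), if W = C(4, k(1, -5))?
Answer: ⅕ ≈ 0.20000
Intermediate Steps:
k(G, o) = -2 + o
m = -6
W = -16
(m*14 + W)/(-484 - 16) = (-6*14 - 16)/(-484 - 16) = (-84 - 16)/(-500) = -100*(-1/500) = ⅕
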